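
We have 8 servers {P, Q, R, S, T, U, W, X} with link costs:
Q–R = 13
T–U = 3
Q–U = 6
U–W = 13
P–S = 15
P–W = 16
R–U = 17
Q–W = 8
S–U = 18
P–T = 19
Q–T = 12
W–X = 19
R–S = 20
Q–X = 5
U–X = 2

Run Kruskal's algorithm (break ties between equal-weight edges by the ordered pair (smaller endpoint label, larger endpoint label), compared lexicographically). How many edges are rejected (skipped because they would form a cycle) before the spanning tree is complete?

Sort edges by weight, then run Kruskal:
U–X (2): add — endpoints in different components.
T–U (3): add — endpoints in different components.
Q–X (5): add — endpoints in different components.
Q–U (6): skip — U and Q already connected.
Q–W (8): add — endpoints in different components.
Q–T (12): skip — T and Q already connected.
Q–R (13): add — endpoints in different components.
U–W (13): skip — U and W already connected.
P–S (15): add — endpoints in different components.
P–W (16): add — endpoints in different components.
Edges rejected before the tree was complete: 3.

3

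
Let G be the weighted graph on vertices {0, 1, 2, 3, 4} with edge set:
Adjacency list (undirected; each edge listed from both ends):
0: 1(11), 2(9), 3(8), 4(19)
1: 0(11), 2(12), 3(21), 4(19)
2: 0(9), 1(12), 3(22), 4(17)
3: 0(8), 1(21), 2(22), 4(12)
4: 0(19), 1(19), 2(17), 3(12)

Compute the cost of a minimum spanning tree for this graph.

Kruskal: consider edges lightest-first.
0–3 (8): add — endpoints in different components.
0–2 (9): add — endpoints in different components.
0–1 (11): add — endpoints in different components.
1–2 (12): skip — 1 and 2 already connected.
3–4 (12): add — endpoints in different components.
MST edges: 0–3, 0–2, 0–1, 3–4; total weight 8+9+11+12 = 40.

40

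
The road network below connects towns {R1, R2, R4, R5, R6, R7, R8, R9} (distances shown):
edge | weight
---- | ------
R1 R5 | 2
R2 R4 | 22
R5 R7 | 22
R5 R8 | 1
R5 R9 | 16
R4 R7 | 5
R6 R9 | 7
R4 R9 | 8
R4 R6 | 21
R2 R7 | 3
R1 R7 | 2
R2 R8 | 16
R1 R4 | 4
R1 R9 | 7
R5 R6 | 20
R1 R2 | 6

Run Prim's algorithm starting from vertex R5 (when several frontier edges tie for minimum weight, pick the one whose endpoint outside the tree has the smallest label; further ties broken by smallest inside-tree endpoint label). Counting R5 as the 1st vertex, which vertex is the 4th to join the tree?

R7

Prim's algorithm from R5:
Step 1: cheapest edge leaving the tree is R5 R8 (1); add R8.
Step 2: cheapest edge leaving the tree is R1 R5 (2); add R1.
Step 3: cheapest edge leaving the tree is R1 R7 (2); add R7.
Step 4: cheapest edge leaving the tree is R2 R7 (3); add R2.
Step 5: cheapest edge leaving the tree is R1 R4 (4); add R4.
Step 6: cheapest edge leaving the tree is R1 R9 (7); add R9.
Step 7: cheapest edge leaving the tree is R6 R9 (7); add R6.
Vertex order: R5, R8, R1, R7, R2, R4, R9, R6. The 4th vertex is R7.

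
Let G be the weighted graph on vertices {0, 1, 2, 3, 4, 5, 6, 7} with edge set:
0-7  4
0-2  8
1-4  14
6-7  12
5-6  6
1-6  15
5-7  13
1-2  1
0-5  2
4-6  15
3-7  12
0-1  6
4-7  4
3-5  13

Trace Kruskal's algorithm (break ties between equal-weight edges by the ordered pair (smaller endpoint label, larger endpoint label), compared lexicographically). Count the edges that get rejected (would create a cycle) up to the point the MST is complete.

Kruskal's algorithm — process edges by increasing weight (ties by edge label):
1-2 (1): add — endpoints in different components.
0-5 (2): add — endpoints in different components.
0-7 (4): add — endpoints in different components.
4-7 (4): add — endpoints in different components.
0-1 (6): add — endpoints in different components.
5-6 (6): add — endpoints in different components.
0-2 (8): skip — 0 and 2 already connected.
3-7 (12): add — endpoints in different components.
Edges rejected before the tree was complete: 1.

1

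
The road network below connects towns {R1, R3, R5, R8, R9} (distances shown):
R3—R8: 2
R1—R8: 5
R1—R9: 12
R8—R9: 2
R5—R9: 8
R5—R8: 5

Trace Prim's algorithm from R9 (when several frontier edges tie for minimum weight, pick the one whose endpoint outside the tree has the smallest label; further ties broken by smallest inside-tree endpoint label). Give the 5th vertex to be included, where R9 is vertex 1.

Prim's algorithm from R9:
Step 1: cheapest edge leaving the tree is R8—R9 (2); add R8.
Step 2: cheapest edge leaving the tree is R3—R8 (2); add R3.
Step 3: cheapest edge leaving the tree is R1—R8 (5); add R1.
Step 4: cheapest edge leaving the tree is R5—R8 (5); add R5.
Vertex order: R9, R8, R3, R1, R5. The 5th vertex is R5.

R5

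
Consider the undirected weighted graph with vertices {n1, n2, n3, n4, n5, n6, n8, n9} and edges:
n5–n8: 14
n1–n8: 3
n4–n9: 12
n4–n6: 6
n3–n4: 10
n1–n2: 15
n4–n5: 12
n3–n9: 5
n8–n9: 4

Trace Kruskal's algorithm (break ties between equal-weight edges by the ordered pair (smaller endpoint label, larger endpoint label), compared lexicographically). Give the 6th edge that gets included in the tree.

Kruskal's algorithm — process edges by increasing weight (ties by edge label):
n1–n8 (3): add — endpoints in different components.
n8–n9 (4): add — endpoints in different components.
n3–n9 (5): add — endpoints in different components.
n4–n6 (6): add — endpoints in different components.
n3–n4 (10): add — endpoints in different components.
n4–n5 (12): add — endpoints in different components.
n4–n9 (12): skip — n9 and n4 already connected.
n5–n8 (14): skip — n8 and n5 already connected.
n1–n2 (15): add — endpoints in different components.
The 6th edge added is n4–n5.

n4-n5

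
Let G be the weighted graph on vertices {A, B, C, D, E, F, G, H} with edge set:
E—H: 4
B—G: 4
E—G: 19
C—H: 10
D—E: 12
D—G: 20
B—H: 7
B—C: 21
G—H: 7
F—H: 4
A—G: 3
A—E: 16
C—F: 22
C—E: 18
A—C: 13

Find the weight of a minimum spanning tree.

Prim, starting at F.
Step 1: cheapest edge leaving the tree is F—H (4); add H.
Step 2: cheapest edge leaving the tree is E—H (4); add E.
Step 3: cheapest edge leaving the tree is B—H (7); add B.
Step 4: cheapest edge leaving the tree is B—G (4); add G.
Step 5: cheapest edge leaving the tree is A—G (3); add A.
Step 6: cheapest edge leaving the tree is C—H (10); add C.
Step 7: cheapest edge leaving the tree is D—E (12); add D.
MST edges: F—H, E—H, B—H, B—G, A—G, C—H, D—E; total weight 4+4+7+4+3+10+12 = 44.

44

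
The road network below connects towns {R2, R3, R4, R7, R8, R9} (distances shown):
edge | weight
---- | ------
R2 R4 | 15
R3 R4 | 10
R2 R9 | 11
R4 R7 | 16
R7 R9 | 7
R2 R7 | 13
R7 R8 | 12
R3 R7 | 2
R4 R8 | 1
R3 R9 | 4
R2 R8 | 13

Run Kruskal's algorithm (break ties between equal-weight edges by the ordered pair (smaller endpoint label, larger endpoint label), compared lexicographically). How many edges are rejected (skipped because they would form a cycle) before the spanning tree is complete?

Sort edges by weight, then run Kruskal:
R4 R8 (1): add. Components now {R2} {R7} {R3} {R4,R8} {R9}
R3 R7 (2): add. Components now {R2} {R3,R7} {R4,R8} {R9}
R3 R9 (4): add. Components now {R2} {R3,R7,R9} {R4,R8}
R7 R9 (7): skip — R7 and R9 already connected.
R3 R4 (10): add. Components now {R2} {R3,R4,R7,R8,R9}
R2 R9 (11): add. Components now {R2,R3,R4,R7,R8,R9}
Edges rejected before the tree was complete: 1.

1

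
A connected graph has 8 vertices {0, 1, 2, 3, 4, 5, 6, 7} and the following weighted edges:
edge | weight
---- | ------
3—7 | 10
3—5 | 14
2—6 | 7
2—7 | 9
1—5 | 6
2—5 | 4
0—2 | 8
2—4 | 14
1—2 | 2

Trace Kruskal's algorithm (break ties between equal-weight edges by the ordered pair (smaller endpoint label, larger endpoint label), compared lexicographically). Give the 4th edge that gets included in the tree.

0-2

Sort edges by weight, then run Kruskal:
1—2 (2): add — endpoints in different components.
2—5 (4): add — endpoints in different components.
1—5 (6): skip — 1 and 5 already connected.
2—6 (7): add — endpoints in different components.
0—2 (8): add — endpoints in different components.
2—7 (9): add — endpoints in different components.
3—7 (10): add — endpoints in different components.
2—4 (14): add — endpoints in different components.
The 4th edge added is 0—2.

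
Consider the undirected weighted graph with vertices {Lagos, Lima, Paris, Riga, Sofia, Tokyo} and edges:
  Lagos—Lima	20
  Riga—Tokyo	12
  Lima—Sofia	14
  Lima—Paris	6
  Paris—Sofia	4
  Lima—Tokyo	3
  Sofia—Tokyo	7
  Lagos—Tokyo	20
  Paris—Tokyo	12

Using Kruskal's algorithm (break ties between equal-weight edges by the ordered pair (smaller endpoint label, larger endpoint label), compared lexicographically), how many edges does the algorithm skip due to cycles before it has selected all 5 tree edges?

Kruskal: consider edges lightest-first.
Lima—Tokyo (3): add — endpoints in different components.
Paris—Sofia (4): add — endpoints in different components.
Lima—Paris (6): add — endpoints in different components.
Sofia—Tokyo (7): skip — Tokyo and Sofia already connected.
Paris—Tokyo (12): skip — Tokyo and Paris already connected.
Riga—Tokyo (12): add — endpoints in different components.
Lima—Sofia (14): skip — Lima and Sofia already connected.
Lagos—Lima (20): add — endpoints in different components.
Edges rejected before the tree was complete: 3.

3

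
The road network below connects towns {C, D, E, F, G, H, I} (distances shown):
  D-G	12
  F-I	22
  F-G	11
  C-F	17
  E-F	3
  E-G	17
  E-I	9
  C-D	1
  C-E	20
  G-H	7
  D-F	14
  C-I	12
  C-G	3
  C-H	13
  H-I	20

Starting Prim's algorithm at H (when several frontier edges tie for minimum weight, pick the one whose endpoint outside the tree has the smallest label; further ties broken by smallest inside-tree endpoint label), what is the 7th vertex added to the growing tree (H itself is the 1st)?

Prim, starting at H.
Step 1: cheapest edge leaving the tree is G-H (7); add G.
Step 2: cheapest edge leaving the tree is C-G (3); add C.
Step 3: cheapest edge leaving the tree is C-D (1); add D.
Step 4: cheapest edge leaving the tree is F-G (11); add F.
Step 5: cheapest edge leaving the tree is E-F (3); add E.
Step 6: cheapest edge leaving the tree is E-I (9); add I.
Vertex order: H, G, C, D, F, E, I. The 7th vertex is I.

I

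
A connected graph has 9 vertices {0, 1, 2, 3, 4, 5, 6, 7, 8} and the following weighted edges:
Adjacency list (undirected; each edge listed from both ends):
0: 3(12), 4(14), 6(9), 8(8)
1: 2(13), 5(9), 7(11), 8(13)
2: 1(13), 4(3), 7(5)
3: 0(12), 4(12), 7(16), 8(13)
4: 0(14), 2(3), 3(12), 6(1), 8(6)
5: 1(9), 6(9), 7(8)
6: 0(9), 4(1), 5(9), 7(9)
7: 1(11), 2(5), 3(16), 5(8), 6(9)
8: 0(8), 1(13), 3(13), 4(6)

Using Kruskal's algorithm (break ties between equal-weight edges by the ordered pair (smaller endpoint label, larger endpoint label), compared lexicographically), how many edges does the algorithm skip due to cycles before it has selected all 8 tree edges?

Kruskal: consider edges lightest-first.
4–6 (1): add — endpoints in different components.
2–4 (3): add — endpoints in different components.
2–7 (5): add — endpoints in different components.
4–8 (6): add — endpoints in different components.
0–8 (8): add — endpoints in different components.
5–7 (8): add — endpoints in different components.
0–6 (9): skip — 0 and 6 already connected.
1–5 (9): add — endpoints in different components.
5–6 (9): skip — 5 and 6 already connected.
6–7 (9): skip — 6 and 7 already connected.
1–7 (11): skip — 1 and 7 already connected.
0–3 (12): add — endpoints in different components.
Edges rejected before the tree was complete: 4.

4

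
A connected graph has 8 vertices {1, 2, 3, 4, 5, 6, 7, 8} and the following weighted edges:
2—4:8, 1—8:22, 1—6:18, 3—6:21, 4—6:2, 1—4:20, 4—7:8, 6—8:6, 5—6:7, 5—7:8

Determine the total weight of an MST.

Prim, starting at 1.
Step 1: cheapest edge leaving the tree is 1—6 (18); add 6.
Step 2: cheapest edge leaving the tree is 4—6 (2); add 4.
Step 3: cheapest edge leaving the tree is 6—8 (6); add 8.
Step 4: cheapest edge leaving the tree is 5—6 (7); add 5.
Step 5: cheapest edge leaving the tree is 2—4 (8); add 2.
Step 6: cheapest edge leaving the tree is 4—7 (8); add 7.
Step 7: cheapest edge leaving the tree is 3—6 (21); add 3.
MST edges: 1—6, 4—6, 6—8, 5—6, 2—4, 4—7, 3—6; total weight 18+2+6+7+8+8+21 = 70.

70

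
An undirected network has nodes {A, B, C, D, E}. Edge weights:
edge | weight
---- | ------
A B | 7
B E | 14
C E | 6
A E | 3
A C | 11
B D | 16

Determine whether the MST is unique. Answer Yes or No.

Yes

Kruskal's algorithm — process edges by increasing weight (ties by edge label):
A E (3): add — endpoints in different components.
C E (6): add — endpoints in different components.
A B (7): add — endpoints in different components.
A C (11): skip — A and C already connected.
B E (14): skip — B and E already connected.
B D (16): add — endpoints in different components.
Every non-tree edge has weight strictly greater than the heaviest edge on the tree path between its endpoints, so the MST is unique.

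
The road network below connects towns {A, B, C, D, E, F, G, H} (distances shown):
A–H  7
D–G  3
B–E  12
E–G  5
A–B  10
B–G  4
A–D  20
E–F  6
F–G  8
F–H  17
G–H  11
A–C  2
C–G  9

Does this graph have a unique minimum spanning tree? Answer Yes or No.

Kruskal: consider edges lightest-first.
A–C (2): add — endpoints in different components.
D–G (3): add — endpoints in different components.
B–G (4): add — endpoints in different components.
E–G (5): add — endpoints in different components.
E–F (6): add — endpoints in different components.
A–H (7): add — endpoints in different components.
F–G (8): skip — F and G already connected.
C–G (9): add — endpoints in different components.
Every non-tree edge has weight strictly greater than the heaviest edge on the tree path between its endpoints, so the MST is unique.

Yes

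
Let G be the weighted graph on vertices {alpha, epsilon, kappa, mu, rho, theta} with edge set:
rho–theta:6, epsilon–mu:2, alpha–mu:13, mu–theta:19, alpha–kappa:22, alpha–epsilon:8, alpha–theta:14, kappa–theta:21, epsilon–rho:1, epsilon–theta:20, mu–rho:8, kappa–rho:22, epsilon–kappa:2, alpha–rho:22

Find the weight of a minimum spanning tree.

Grow the tree from epsilon using Prim:
Step 1: frontier [epsilon–rho 1, epsilon–kappa 2, epsilon–mu 2, alpha–epsilon 8, epsilon–theta 20] → take epsilon–rho (1); add rho.
Step 2: frontier [epsilon–kappa 2, epsilon–mu 2, alpha–epsilon 8, epsilon–theta 20, rho–theta 6, mu–rho 8, alpha–rho 22, kappa–rho 22] → take epsilon–kappa (2); add kappa.
Step 3: frontier [epsilon–mu 2, alpha–epsilon 8, epsilon–theta 20, kappa–theta 21, alpha–kappa 22, rho–theta 6, mu–rho 8, alpha–rho 22] → take epsilon–mu (2); add mu.
Step 4: frontier [alpha–epsilon 8, epsilon–theta 20, kappa–theta 21, alpha–kappa 22, alpha–mu 13, mu–theta 19, rho–theta 6, alpha–rho 22] → take rho–theta (6); add theta.
Step 5: frontier [alpha–epsilon 8, alpha–kappa 22, alpha–mu 13, alpha–rho 22, alpha–theta 14] → take alpha–epsilon (8); add alpha.
MST edges: epsilon–rho, epsilon–kappa, epsilon–mu, rho–theta, alpha–epsilon; total weight 1+2+2+6+8 = 19.

19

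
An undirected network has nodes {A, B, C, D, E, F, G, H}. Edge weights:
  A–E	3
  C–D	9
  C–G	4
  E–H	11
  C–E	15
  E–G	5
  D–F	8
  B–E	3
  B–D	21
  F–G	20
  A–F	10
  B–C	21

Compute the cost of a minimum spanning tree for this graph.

43

Grow the tree from G using Prim:
Step 1: frontier [C–G 4, E–G 5, F–G 20] → take C–G (4); add C.
Step 2: frontier [C–D 9, C–E 15, B–C 21, E–G 5, F–G 20] → take E–G (5); add E.
Step 3: frontier [C–D 9, B–C 21, A–E 3, B–E 3, E–H 11, F–G 20] → take A–E (3); add A.
Step 4: frontier [A–F 10, C–D 9, B–C 21, B–E 3, E–H 11, F–G 20] → take B–E (3); add B.
Step 5: frontier [A–F 10, B–D 21, C–D 9, E–H 11, F–G 20] → take C–D (9); add D.
Step 6: frontier [A–F 10, D–F 8, E–H 11, F–G 20] → take D–F (8); add F.
Step 7: frontier [E–H 11] → take E–H (11); add H.
MST edges: C–G, E–G, A–E, B–E, C–D, D–F, E–H; total weight 4+5+3+3+9+8+11 = 43.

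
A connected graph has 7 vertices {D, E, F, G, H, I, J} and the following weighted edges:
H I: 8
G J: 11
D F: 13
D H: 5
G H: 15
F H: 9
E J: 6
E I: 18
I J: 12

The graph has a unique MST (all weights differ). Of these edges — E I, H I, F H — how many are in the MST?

2

Kruskal: consider edges lightest-first.
D H (5): add. Components now {D,H} {E} {F} {G} {I} {J}
E J (6): add. Components now {D,H} {E,J} {F} {G} {I}
H I (8): add. Components now {D,H,I} {E,J} {F} {G}
F H (9): add. Components now {D,F,H,I} {E,J} {G}
G J (11): add. Components now {D,F,H,I} {E,G,J}
I J (12): add. Components now {D,E,F,G,H,I,J}
MST edge set: {D H, E J, H I, F H, G J, I J}.
Of the listed edges, {H I, F H} are in the MST → 2.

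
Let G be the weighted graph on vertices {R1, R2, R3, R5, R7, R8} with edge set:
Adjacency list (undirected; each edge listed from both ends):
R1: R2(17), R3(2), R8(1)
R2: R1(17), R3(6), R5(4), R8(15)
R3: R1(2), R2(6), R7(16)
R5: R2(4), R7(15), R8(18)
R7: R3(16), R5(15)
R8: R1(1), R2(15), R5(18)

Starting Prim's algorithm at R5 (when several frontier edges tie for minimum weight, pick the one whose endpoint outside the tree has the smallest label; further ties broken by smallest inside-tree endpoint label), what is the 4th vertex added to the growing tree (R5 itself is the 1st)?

Prim's algorithm from R5:
Step 1: frontier [R2 R5 4, R5 R7 15, R5 R8 18] → take R2 R5 (4); add R2.
Step 2: frontier [R2 R3 6, R2 R8 15, R1 R2 17, R5 R7 15, R5 R8 18] → take R2 R3 (6); add R3.
Step 3: frontier [R2 R8 15, R1 R2 17, R1 R3 2, R3 R7 16, R5 R7 15, R5 R8 18] → take R1 R3 (2); add R1.
Step 4: frontier [R1 R8 1, R2 R8 15, R3 R7 16, R5 R7 15, R5 R8 18] → take R1 R8 (1); add R8.
Step 5: frontier [R3 R7 16, R5 R7 15] → take R5 R7 (15); add R7.
Vertex order: R5, R2, R3, R1, R8, R7. The 4th vertex is R1.

R1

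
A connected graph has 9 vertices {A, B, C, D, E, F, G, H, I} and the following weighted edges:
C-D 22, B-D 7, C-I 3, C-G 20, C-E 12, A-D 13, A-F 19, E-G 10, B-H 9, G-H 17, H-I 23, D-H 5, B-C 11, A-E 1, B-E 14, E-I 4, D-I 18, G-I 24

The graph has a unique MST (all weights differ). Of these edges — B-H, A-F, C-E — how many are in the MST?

Sort edges by weight, then run Kruskal:
A-E (1): add — endpoints in different components.
C-I (3): add — endpoints in different components.
E-I (4): add — endpoints in different components.
D-H (5): add — endpoints in different components.
B-D (7): add — endpoints in different components.
B-H (9): skip — B and H already connected.
E-G (10): add — endpoints in different components.
B-C (11): add — endpoints in different components.
C-E (12): skip — C and E already connected.
A-D (13): skip — A and D already connected.
B-E (14): skip — B and E already connected.
G-H (17): skip — G and H already connected.
D-I (18): skip — D and I already connected.
A-F (19): add — endpoints in different components.
MST edge set: {A-E, C-I, E-I, D-H, B-D, E-G, B-C, A-F}.
Of the listed edges, {A-F} are in the MST → 1.

1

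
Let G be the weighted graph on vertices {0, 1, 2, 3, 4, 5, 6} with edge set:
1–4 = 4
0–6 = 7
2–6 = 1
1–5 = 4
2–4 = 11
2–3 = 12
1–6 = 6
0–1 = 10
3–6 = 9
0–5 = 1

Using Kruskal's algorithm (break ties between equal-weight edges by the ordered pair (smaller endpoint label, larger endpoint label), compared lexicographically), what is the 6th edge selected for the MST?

Kruskal: consider edges lightest-first.
0–5 (1): add. Components now {0,5} {1} {2} {3} {4} {6}
2–6 (1): add. Components now {0,5} {1} {2,6} {3} {4}
1–4 (4): add. Components now {0,5} {1,4} {2,6} {3}
1–5 (4): add. Components now {0,1,4,5} {2,6} {3}
1–6 (6): add. Components now {0,1,2,4,5,6} {3}
0–6 (7): skip — 0 and 6 already connected.
3–6 (9): add. Components now {0,1,2,3,4,5,6}
The 6th edge added is 3–6.

3-6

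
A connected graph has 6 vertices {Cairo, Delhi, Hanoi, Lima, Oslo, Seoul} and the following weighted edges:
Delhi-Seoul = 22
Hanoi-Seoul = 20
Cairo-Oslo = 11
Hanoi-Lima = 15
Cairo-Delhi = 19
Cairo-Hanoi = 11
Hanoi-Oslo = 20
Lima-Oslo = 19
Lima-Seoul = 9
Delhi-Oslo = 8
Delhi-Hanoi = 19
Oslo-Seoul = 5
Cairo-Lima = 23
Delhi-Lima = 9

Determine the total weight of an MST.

44

Prim's algorithm from Delhi:
Step 1: cheapest edge leaving the tree is Delhi-Oslo (8); add Oslo.
Step 2: cheapest edge leaving the tree is Oslo-Seoul (5); add Seoul.
Step 3: cheapest edge leaving the tree is Delhi-Lima (9); add Lima.
Step 4: cheapest edge leaving the tree is Cairo-Oslo (11); add Cairo.
Step 5: cheapest edge leaving the tree is Cairo-Hanoi (11); add Hanoi.
MST edges: Delhi-Oslo, Oslo-Seoul, Delhi-Lima, Cairo-Oslo, Cairo-Hanoi; total weight 8+5+9+11+11 = 44.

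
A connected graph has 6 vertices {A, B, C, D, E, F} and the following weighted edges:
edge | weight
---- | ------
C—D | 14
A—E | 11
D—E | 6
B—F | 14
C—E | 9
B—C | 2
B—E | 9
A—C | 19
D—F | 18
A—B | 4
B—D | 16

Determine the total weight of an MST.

Prim, starting at C.
Step 1: cheapest edge leaving the tree is B—C (2); add B.
Step 2: cheapest edge leaving the tree is A—B (4); add A.
Step 3: cheapest edge leaving the tree is B—E (9); add E.
Step 4: cheapest edge leaving the tree is D—E (6); add D.
Step 5: cheapest edge leaving the tree is B—F (14); add F.
MST edges: B—C, A—B, B—E, D—E, B—F; total weight 2+4+9+6+14 = 35.

35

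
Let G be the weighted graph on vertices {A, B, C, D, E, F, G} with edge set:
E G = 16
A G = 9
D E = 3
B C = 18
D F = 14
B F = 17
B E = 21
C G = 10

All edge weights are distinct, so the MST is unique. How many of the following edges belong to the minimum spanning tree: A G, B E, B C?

1

Sort edges by weight, then run Kruskal:
D E (3): add — endpoints in different components.
A G (9): add — endpoints in different components.
C G (10): add — endpoints in different components.
D F (14): add — endpoints in different components.
E G (16): add — endpoints in different components.
B F (17): add — endpoints in different components.
MST edge set: {D E, A G, C G, D F, E G, B F}.
Of the listed edges, {A G} are in the MST → 1.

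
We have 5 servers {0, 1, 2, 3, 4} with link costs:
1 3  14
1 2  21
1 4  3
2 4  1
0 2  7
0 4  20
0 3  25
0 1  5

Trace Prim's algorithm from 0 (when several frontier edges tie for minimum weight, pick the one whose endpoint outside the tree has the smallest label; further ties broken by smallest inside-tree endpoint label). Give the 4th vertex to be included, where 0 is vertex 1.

2

Prim, starting at 0.
Step 1: frontier [0 1 5, 0 2 7, 0 4 20, 0 3 25] → take 0 1 (5); add 1.
Step 2: frontier [0 2 7, 0 4 20, 0 3 25, 1 4 3, 1 3 14, 1 2 21] → take 1 4 (3); add 4.
Step 3: frontier [0 2 7, 0 3 25, 1 3 14, 1 2 21, 2 4 1] → take 2 4 (1); add 2.
Step 4: frontier [0 3 25, 1 3 14] → take 1 3 (14); add 3.
Vertex order: 0, 1, 4, 2, 3. The 4th vertex is 2.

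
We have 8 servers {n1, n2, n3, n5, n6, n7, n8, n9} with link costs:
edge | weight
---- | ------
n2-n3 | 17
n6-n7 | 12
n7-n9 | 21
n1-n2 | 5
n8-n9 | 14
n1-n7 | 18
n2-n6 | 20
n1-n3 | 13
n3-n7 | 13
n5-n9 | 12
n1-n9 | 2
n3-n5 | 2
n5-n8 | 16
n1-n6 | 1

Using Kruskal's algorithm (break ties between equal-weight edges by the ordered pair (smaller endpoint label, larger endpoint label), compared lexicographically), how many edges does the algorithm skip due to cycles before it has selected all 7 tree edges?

2

Sort edges by weight, then run Kruskal:
n1-n6 (1): add — endpoints in different components.
n1-n9 (2): add — endpoints in different components.
n3-n5 (2): add — endpoints in different components.
n1-n2 (5): add — endpoints in different components.
n5-n9 (12): add — endpoints in different components.
n6-n7 (12): add — endpoints in different components.
n1-n3 (13): skip — n3 and n1 already connected.
n3-n7 (13): skip — n3 and n7 already connected.
n8-n9 (14): add — endpoints in different components.
Edges rejected before the tree was complete: 2.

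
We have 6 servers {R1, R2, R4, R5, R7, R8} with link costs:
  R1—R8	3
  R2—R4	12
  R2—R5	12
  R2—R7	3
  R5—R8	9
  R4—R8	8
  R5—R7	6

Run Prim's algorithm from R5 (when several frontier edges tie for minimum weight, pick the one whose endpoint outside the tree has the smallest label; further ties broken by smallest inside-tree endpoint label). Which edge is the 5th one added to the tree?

R4-R8

Prim, starting at R5.
Step 1: cheapest edge leaving the tree is R5—R7 (6); add R7.
Step 2: cheapest edge leaving the tree is R2—R7 (3); add R2.
Step 3: cheapest edge leaving the tree is R5—R8 (9); add R8.
Step 4: cheapest edge leaving the tree is R1—R8 (3); add R1.
Step 5: cheapest edge leaving the tree is R4—R8 (8); add R4.
The 5th edge added is R4—R8.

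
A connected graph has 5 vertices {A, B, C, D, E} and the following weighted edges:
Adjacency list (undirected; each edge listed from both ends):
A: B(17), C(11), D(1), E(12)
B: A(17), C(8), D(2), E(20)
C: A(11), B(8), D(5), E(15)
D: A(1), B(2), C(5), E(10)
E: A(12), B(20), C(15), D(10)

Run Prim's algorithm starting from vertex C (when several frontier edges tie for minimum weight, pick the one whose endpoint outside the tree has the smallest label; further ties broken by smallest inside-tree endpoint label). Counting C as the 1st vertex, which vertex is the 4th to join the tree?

Prim, starting at C.
Step 1: frontier [C—D 5, B—C 8, A—C 11, C—E 15] → take C—D (5); add D.
Step 2: frontier [B—C 8, A—C 11, C—E 15, A—D 1, B—D 2, D—E 10] → take A—D (1); add A.
Step 3: frontier [A—E 12, A—B 17, B—C 8, C—E 15, B—D 2, D—E 10] → take B—D (2); add B.
Step 4: frontier [A—E 12, B—E 20, C—E 15, D—E 10] → take D—E (10); add E.
Vertex order: C, D, A, B, E. The 4th vertex is B.

B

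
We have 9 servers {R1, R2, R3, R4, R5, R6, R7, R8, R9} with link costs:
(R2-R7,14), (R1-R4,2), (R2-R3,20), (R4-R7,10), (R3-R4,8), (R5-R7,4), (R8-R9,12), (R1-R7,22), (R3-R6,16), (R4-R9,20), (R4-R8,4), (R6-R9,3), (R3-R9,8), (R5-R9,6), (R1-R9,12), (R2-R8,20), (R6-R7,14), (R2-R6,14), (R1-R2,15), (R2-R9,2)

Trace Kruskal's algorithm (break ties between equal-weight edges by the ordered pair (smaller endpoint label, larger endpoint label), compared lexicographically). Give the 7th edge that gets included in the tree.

Kruskal: consider edges lightest-first.
R1-R4 (2): add — endpoints in different components.
R2-R9 (2): add — endpoints in different components.
R6-R9 (3): add — endpoints in different components.
R4-R8 (4): add — endpoints in different components.
R5-R7 (4): add — endpoints in different components.
R5-R9 (6): add — endpoints in different components.
R3-R4 (8): add — endpoints in different components.
R3-R9 (8): add — endpoints in different components.
The 7th edge added is R3-R4.

R3-R4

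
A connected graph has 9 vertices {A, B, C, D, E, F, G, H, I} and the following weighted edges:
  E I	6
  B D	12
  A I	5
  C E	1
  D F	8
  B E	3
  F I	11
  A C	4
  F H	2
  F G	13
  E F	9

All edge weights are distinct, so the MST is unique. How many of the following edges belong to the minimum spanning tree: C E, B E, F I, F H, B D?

3

Kruskal: consider edges lightest-first.
C E (1): add — endpoints in different components.
F H (2): add — endpoints in different components.
B E (3): add — endpoints in different components.
A C (4): add — endpoints in different components.
A I (5): add — endpoints in different components.
E I (6): skip — E and I already connected.
D F (8): add — endpoints in different components.
E F (9): add — endpoints in different components.
F I (11): skip — F and I already connected.
B D (12): skip — B and D already connected.
F G (13): add — endpoints in different components.
MST edge set: {C E, F H, B E, A C, A I, D F, E F, F G}.
Of the listed edges, {C E, B E, F H} are in the MST → 3.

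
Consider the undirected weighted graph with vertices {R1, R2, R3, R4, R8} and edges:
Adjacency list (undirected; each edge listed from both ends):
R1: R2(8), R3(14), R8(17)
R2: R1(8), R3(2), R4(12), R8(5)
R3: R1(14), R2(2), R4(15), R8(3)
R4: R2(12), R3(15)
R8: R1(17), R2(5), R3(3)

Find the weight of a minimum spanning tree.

25

Prim, starting at R1.
Step 1: cheapest edge leaving the tree is R1–R2 (8); add R2.
Step 2: cheapest edge leaving the tree is R2–R3 (2); add R3.
Step 3: cheapest edge leaving the tree is R3–R8 (3); add R8.
Step 4: cheapest edge leaving the tree is R2–R4 (12); add R4.
MST edges: R1–R2, R2–R3, R3–R8, R2–R4; total weight 8+2+3+12 = 25.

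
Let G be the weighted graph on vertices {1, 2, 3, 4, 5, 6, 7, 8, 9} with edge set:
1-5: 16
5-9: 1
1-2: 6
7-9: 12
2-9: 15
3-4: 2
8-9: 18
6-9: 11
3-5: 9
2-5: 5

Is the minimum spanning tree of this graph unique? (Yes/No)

Yes

Sort edges by weight, then run Kruskal:
5-9 (1): add — endpoints in different components.
3-4 (2): add — endpoints in different components.
2-5 (5): add — endpoints in different components.
1-2 (6): add — endpoints in different components.
3-5 (9): add — endpoints in different components.
6-9 (11): add — endpoints in different components.
7-9 (12): add — endpoints in different components.
2-9 (15): skip — 2 and 9 already connected.
1-5 (16): skip — 1 and 5 already connected.
8-9 (18): add — endpoints in different components.
Every non-tree edge has weight strictly greater than the heaviest edge on the tree path between its endpoints, so the MST is unique.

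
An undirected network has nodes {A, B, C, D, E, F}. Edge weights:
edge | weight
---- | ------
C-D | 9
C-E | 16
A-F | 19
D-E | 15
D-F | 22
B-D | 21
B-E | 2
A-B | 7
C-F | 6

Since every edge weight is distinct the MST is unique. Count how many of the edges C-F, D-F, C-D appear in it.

2

Sort edges by weight, then run Kruskal:
B-E (2): add. Components now {A} {B,E} {C} {D} {F}
C-F (6): add. Components now {A} {B,E} {C,F} {D}
A-B (7): add. Components now {A,B,E} {C,F} {D}
C-D (9): add. Components now {A,B,E} {C,D,F}
D-E (15): add. Components now {A,B,C,D,E,F}
MST edge set: {B-E, C-F, A-B, C-D, D-E}.
Of the listed edges, {C-F, C-D} are in the MST → 2.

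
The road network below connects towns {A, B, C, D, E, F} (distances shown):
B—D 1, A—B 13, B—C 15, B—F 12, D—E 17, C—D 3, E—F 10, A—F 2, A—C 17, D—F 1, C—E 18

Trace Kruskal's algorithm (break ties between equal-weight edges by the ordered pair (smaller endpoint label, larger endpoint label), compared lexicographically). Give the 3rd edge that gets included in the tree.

A-F

Kruskal's algorithm — process edges by increasing weight (ties by edge label):
B—D (1): add — endpoints in different components.
D—F (1): add — endpoints in different components.
A—F (2): add — endpoints in different components.
C—D (3): add — endpoints in different components.
E—F (10): add — endpoints in different components.
The 3rd edge added is A—F.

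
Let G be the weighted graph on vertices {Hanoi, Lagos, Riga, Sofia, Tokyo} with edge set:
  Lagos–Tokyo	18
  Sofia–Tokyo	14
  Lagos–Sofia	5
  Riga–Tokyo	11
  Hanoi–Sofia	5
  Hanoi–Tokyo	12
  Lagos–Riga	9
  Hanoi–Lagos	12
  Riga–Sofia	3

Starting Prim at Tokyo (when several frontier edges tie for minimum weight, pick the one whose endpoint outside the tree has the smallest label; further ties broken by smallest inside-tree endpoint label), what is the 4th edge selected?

Prim's algorithm from Tokyo:
Step 1: cheapest edge leaving the tree is Riga–Tokyo (11); add Riga.
Step 2: cheapest edge leaving the tree is Riga–Sofia (3); add Sofia.
Step 3: cheapest edge leaving the tree is Hanoi–Sofia (5); add Hanoi.
Step 4: cheapest edge leaving the tree is Lagos–Sofia (5); add Lagos.
The 4th edge added is Lagos–Sofia.

Lagos-Sofia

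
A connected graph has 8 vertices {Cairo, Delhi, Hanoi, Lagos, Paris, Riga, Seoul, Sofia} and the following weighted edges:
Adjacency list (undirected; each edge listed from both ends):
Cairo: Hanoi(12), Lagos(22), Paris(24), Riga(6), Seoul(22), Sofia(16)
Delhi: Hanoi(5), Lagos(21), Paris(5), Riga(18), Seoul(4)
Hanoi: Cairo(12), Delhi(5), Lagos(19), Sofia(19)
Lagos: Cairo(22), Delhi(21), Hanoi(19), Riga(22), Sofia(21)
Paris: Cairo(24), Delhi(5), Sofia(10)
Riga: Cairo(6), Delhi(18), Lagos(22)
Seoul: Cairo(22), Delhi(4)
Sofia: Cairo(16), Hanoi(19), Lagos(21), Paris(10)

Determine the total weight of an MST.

Grow the tree from Hanoi using Prim:
Step 1: cheapest edge leaving the tree is Delhi–Hanoi (5); add Delhi.
Step 2: cheapest edge leaving the tree is Delhi–Seoul (4); add Seoul.
Step 3: cheapest edge leaving the tree is Delhi–Paris (5); add Paris.
Step 4: cheapest edge leaving the tree is Paris–Sofia (10); add Sofia.
Step 5: cheapest edge leaving the tree is Cairo–Hanoi (12); add Cairo.
Step 6: cheapest edge leaving the tree is Cairo–Riga (6); add Riga.
Step 7: cheapest edge leaving the tree is Hanoi–Lagos (19); add Lagos.
MST edges: Delhi–Hanoi, Delhi–Seoul, Delhi–Paris, Paris–Sofia, Cairo–Hanoi, Cairo–Riga, Hanoi–Lagos; total weight 5+4+5+10+12+6+19 = 61.

61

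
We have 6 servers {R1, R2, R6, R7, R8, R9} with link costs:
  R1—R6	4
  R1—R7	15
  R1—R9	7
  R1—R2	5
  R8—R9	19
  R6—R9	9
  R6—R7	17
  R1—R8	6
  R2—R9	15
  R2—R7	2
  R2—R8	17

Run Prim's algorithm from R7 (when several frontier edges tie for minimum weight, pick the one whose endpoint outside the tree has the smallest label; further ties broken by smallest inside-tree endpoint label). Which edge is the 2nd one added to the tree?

Prim's algorithm from R7:
Step 1: cheapest edge leaving the tree is R2—R7 (2); add R2.
Step 2: cheapest edge leaving the tree is R1—R2 (5); add R1.
Step 3: cheapest edge leaving the tree is R1—R6 (4); add R6.
Step 4: cheapest edge leaving the tree is R1—R8 (6); add R8.
Step 5: cheapest edge leaving the tree is R1—R9 (7); add R9.
The 2nd edge added is R1—R2.

R1-R2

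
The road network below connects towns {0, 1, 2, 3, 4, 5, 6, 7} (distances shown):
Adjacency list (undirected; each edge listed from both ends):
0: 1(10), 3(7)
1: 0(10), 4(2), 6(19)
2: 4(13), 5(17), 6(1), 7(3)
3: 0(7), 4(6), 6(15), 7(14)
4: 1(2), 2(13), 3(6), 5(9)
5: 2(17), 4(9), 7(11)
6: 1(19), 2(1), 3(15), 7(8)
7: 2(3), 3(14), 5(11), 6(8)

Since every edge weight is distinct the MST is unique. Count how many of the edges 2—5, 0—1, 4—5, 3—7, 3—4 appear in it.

2

Sort edges by weight, then run Kruskal:
2—6 (1): add — endpoints in different components.
1—4 (2): add — endpoints in different components.
2—7 (3): add — endpoints in different components.
3—4 (6): add — endpoints in different components.
0—3 (7): add — endpoints in different components.
6—7 (8): skip — 6 and 7 already connected.
4—5 (9): add — endpoints in different components.
0—1 (10): skip — 0 and 1 already connected.
5—7 (11): add — endpoints in different components.
MST edge set: {2—6, 1—4, 2—7, 3—4, 0—3, 4—5, 5—7}.
Of the listed edges, {4—5, 3—4} are in the MST → 2.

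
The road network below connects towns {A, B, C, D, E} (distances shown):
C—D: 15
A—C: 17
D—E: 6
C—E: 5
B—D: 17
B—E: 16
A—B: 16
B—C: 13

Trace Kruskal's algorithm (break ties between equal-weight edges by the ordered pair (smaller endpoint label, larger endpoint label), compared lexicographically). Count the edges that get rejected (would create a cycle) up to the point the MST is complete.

Kruskal's algorithm — process edges by increasing weight (ties by edge label):
C—E (5): add — endpoints in different components.
D—E (6): add — endpoints in different components.
B—C (13): add — endpoints in different components.
C—D (15): skip — C and D already connected.
A—B (16): add — endpoints in different components.
Edges rejected before the tree was complete: 1.

1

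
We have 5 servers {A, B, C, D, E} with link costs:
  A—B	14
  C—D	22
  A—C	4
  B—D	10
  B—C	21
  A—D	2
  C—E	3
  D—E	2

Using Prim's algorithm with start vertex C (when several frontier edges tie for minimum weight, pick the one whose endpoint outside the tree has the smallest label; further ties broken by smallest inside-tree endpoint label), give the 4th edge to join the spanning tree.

Grow the tree from C using Prim:
Step 1: cheapest edge leaving the tree is C—E (3); add E.
Step 2: cheapest edge leaving the tree is D—E (2); add D.
Step 3: cheapest edge leaving the tree is A—D (2); add A.
Step 4: cheapest edge leaving the tree is B—D (10); add B.
The 4th edge added is B—D.

B-D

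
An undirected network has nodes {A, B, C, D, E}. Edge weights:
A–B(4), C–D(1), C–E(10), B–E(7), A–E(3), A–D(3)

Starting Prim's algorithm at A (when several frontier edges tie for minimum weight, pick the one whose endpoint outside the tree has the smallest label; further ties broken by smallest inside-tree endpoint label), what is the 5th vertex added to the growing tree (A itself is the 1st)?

B

Prim's algorithm from A:
Step 1: frontier [A–D 3, A–E 3, A–B 4] → take A–D (3); add D.
Step 2: frontier [A–E 3, A–B 4, C–D 1] → take C–D (1); add C.
Step 3: frontier [A–E 3, A–B 4, C–E 10] → take A–E (3); add E.
Step 4: frontier [A–B 4, B–E 7] → take A–B (4); add B.
Vertex order: A, D, C, E, B. The 5th vertex is B.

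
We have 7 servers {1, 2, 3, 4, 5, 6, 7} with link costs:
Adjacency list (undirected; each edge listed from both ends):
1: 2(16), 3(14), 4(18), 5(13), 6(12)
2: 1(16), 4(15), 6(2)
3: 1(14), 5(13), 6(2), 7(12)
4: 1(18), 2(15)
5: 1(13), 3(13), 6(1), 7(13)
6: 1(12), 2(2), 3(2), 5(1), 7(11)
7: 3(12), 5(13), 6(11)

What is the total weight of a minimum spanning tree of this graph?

Sort edges by weight, then run Kruskal:
5 6 (1): add — endpoints in different components.
2 6 (2): add — endpoints in different components.
3 6 (2): add — endpoints in different components.
6 7 (11): add — endpoints in different components.
1 6 (12): add — endpoints in different components.
3 7 (12): skip — 3 and 7 already connected.
1 5 (13): skip — 1 and 5 already connected.
3 5 (13): skip — 3 and 5 already connected.
5 7 (13): skip — 5 and 7 already connected.
1 3 (14): skip — 1 and 3 already connected.
2 4 (15): add — endpoints in different components.
MST edges: 5 6, 2 6, 3 6, 6 7, 1 6, 2 4; total weight 1+2+2+11+12+15 = 43.

43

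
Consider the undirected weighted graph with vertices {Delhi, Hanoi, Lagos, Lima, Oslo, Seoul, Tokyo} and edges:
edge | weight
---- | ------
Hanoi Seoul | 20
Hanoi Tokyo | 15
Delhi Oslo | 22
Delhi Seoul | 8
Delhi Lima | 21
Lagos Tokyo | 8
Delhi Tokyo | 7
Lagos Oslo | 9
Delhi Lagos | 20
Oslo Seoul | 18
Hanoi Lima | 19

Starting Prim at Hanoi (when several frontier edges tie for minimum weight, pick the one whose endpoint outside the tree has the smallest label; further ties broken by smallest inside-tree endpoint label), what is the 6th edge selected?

Hanoi-Lima

Grow the tree from Hanoi using Prim:
Step 1: cheapest edge leaving the tree is Hanoi Tokyo (15); add Tokyo.
Step 2: cheapest edge leaving the tree is Delhi Tokyo (7); add Delhi.
Step 3: cheapest edge leaving the tree is Lagos Tokyo (8); add Lagos.
Step 4: cheapest edge leaving the tree is Delhi Seoul (8); add Seoul.
Step 5: cheapest edge leaving the tree is Lagos Oslo (9); add Oslo.
Step 6: cheapest edge leaving the tree is Hanoi Lima (19); add Lima.
The 6th edge added is Hanoi Lima.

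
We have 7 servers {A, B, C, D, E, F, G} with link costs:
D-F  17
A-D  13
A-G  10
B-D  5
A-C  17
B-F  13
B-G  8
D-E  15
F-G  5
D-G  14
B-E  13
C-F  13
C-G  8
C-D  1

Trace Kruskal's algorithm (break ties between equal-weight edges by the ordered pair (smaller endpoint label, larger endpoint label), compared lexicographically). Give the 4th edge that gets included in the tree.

B-G

Kruskal: consider edges lightest-first.
C-D (1): add — endpoints in different components.
B-D (5): add — endpoints in different components.
F-G (5): add — endpoints in different components.
B-G (8): add — endpoints in different components.
C-G (8): skip — C and G already connected.
A-G (10): add — endpoints in different components.
A-D (13): skip — A and D already connected.
B-E (13): add — endpoints in different components.
The 4th edge added is B-G.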